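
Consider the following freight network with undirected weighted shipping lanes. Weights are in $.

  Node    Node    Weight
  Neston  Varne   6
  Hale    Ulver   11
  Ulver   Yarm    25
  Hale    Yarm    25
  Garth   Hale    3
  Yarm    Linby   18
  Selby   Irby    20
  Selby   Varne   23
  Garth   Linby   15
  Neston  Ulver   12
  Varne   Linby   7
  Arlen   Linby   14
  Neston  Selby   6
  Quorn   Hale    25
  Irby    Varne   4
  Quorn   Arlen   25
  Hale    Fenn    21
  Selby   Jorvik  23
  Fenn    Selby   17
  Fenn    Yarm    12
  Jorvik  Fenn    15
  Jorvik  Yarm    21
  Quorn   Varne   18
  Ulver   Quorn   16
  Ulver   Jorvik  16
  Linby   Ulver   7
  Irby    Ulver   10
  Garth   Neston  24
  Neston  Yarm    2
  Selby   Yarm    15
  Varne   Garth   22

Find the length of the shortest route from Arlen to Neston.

Settle nodes by increasing distance from Arlen:
Arlen: 0
Linby: 14  (via Arlen)
Varne: 21  (via Linby)
Ulver: 21  (via Linby)
Quorn: 25  (via Arlen)
Irby: 25  (via Varne)
Neston: 27  (via Varne)
Shortest route: Arlen → Linby → Varne → Neston = $27.

$27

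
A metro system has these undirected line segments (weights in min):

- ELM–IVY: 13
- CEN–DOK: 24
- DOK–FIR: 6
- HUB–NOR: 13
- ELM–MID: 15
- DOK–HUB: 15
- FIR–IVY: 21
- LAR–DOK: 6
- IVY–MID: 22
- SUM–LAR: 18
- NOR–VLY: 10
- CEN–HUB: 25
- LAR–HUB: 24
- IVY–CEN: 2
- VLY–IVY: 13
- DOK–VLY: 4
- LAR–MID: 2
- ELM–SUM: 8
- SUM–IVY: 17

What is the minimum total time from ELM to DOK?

23 min

Enumerating some paths:
ELM–MID–LAR–DOK: 15+2+6 = 23
ELM–IVY–VLY–DOK: 13+13+4 = 30
Cheapest is ELM–MID–LAR–DOK at 23 min.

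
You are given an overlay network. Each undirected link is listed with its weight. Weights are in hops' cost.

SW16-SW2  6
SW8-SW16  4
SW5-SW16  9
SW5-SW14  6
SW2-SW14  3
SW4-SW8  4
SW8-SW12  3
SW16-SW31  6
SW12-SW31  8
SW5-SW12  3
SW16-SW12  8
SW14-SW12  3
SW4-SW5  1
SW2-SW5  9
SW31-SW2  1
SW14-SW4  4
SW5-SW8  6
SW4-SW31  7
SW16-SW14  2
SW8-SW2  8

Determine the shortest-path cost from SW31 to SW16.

6 hops' cost

Enumerating some paths:
SW31 - SW16: 6 = 6
SW31 - SW2 - SW16: 1+6 = 7
The minimum is 6 hops' cost via SW31 - SW16.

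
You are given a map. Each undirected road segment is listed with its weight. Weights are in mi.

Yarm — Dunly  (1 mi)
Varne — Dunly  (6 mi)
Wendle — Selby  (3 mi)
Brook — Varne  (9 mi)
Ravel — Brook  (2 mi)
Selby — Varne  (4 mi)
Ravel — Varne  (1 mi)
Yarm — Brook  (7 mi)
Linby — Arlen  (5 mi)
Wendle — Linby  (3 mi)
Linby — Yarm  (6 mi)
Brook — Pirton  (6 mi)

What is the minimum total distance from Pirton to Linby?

Candidate routes:
Pirton–Brook–Yarm–Linby: 6+7+6 = 19
Pirton–Brook–Ravel–Varne–Dunly–Yarm–Linby: 6+2+1+6+1+6 = 22
Pirton–Brook–Varne–Selby–Wendle–Linby: 6+9+4+3+3 = 25
The minimum is 19 mi via Pirton–Brook–Yarm–Linby.

19 mi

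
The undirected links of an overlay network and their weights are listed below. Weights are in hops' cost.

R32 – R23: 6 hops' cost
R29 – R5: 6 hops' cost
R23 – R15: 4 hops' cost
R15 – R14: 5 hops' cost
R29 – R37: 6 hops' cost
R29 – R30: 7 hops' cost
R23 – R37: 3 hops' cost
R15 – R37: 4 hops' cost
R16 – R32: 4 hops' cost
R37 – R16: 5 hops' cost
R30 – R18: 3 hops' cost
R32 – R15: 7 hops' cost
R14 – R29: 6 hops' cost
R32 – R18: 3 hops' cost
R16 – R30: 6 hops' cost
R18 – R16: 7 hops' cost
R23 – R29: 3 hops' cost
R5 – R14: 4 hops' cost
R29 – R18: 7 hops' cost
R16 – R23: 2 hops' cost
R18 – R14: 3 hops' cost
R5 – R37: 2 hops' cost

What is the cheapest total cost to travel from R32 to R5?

10 hops' cost

Settle nodes by increasing distance from R32:
R32: 0
R18: 3  (via R32)
R16: 4  (via R32)
R30: 6  (via R18)
R14: 6  (via R18)
R23: 6  (via R32)
R15: 7  (via R32)
R37: 9  (via R16)
R29: 9  (via R23)
R5: 10  (via R14)
Shortest route: R32 → R18 → R14 → R5 = 10 hops' cost.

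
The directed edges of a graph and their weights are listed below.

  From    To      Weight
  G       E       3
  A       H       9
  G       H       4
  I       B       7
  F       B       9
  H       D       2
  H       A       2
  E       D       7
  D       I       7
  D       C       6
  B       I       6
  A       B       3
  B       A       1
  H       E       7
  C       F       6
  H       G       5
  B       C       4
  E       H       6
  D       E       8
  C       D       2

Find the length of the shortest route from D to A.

Running Dijkstra from D:
D: 0
C: 6  (via D)
I: 7  (via D)
E: 8  (via D)
F: 12  (via C)
B: 14  (via I)
H: 14  (via E)
A: 15  (via B)
Shortest route: D–I–B–A = 15.

15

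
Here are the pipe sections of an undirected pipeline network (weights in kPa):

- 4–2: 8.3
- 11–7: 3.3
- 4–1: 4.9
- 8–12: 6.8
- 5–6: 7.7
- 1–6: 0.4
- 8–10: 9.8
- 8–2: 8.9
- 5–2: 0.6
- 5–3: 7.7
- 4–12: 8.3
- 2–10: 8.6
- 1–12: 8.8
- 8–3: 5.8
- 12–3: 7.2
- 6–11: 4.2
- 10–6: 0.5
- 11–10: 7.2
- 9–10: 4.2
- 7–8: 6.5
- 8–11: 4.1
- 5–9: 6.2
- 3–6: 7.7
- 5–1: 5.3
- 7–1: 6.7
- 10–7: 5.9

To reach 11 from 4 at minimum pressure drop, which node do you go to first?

1

Candidate routes:
4–1–7–11: 4.9+6.7+3.3 = 14.9
4–1–6–10–11: 4.9+0.4+0.5+7.2 = 13
4–1–6–11: 4.9+0.4+4.2 = 9.5
4–1–6–10–7–11: 4.9+0.4+0.5+5.9+3.3 = 15
The minimum is 9.5 kPa via 4–1–6–11.
So from 4 the first move is to 1.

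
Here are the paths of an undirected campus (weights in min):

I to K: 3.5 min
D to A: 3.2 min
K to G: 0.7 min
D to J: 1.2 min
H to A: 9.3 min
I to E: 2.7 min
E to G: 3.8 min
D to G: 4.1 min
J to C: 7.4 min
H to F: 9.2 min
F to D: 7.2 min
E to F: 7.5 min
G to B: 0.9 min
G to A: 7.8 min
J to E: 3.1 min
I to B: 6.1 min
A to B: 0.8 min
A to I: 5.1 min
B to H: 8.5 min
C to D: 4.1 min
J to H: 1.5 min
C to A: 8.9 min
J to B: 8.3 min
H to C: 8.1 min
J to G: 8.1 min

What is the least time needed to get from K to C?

Shortest distances from K:
K: 0
G: 0.7  (via K)
B: 1.6  (via G)
A: 2.4  (via B)
I: 3.5  (via K)
E: 4.5  (via G)
D: 4.8  (via G)
J: 6  (via D)
H: 7.5  (via J)
C: 8.9  (via D)
Shortest route: K–G–D–C = 8.9 min.

8.9 min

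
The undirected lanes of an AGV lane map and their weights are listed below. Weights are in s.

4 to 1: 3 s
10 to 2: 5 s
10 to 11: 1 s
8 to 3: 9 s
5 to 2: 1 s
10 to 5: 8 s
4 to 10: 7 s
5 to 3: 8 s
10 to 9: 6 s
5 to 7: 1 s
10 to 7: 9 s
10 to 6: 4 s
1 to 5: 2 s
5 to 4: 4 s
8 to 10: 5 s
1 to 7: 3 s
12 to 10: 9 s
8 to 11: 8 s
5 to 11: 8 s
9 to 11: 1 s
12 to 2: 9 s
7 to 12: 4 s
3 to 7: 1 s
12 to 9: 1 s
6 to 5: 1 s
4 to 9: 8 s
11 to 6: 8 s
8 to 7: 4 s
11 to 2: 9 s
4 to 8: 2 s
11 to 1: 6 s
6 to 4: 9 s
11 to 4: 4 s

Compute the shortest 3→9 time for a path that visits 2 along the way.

10 s

Best 3 to 2: 3 → 7 → 5 → 2 costing 3
Best 2 to 9: 2 → 10 → 11 → 9 costing 7
Total via 2: 3 + 7 = 10 s.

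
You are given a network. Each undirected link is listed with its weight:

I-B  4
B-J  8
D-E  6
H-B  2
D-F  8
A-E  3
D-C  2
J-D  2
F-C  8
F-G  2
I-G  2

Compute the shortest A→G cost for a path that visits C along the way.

21

Best A to C: A → E → D → C costing 11
Shortest C→G: C → F → G = 10
Total via C: 11 + 10 = 21.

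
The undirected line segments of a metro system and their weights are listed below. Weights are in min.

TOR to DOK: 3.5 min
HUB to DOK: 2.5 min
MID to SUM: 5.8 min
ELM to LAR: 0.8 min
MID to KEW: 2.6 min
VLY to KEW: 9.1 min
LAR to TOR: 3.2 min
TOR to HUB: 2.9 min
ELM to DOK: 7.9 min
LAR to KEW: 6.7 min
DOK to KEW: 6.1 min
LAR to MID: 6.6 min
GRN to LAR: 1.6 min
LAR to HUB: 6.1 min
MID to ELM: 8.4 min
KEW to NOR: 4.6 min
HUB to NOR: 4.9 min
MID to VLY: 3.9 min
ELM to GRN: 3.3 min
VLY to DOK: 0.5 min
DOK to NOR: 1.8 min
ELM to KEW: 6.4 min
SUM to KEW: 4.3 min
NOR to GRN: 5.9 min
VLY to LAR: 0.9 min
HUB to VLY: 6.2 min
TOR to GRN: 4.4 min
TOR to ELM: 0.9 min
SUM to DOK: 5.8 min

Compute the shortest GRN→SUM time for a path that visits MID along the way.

12.2 min

Best GRN to MID: GRN–LAR–VLY–MID costing 6.4
Best MID to SUM: MID–SUM costing 5.8
Total via MID: 6.4 + 5.8 = 12.2 min.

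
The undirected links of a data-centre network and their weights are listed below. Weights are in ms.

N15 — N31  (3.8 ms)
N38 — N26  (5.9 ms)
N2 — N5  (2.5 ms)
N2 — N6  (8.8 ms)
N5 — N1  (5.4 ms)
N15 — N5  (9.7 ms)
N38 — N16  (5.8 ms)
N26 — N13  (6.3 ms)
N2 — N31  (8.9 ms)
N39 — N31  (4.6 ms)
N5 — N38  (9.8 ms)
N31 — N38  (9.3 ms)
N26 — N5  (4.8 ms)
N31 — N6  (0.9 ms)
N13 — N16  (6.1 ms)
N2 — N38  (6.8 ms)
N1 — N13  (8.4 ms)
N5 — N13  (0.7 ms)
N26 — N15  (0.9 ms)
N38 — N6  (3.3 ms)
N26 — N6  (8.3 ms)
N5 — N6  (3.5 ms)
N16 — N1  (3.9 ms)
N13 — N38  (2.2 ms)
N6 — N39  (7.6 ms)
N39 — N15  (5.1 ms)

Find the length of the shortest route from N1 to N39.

Enumerating some paths:
N1–N5–N26–N15–N39: 5.4+4.8+0.9+5.1 = 16.2
N1–N5–N6–N39: 5.4+3.5+7.6 = 16.5
N1–N5–N6–N31–N39: 5.4+3.5+0.9+4.6 = 14.4
Cheapest is N1–N5–N6–N31–N39 at 14.4 ms.

14.4 ms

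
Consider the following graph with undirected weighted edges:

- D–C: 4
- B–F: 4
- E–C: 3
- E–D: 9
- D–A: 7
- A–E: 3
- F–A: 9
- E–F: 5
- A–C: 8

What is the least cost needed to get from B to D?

Running Dijkstra from B:
B: 0
F: 4  (via B)
E: 9  (via F)
A: 12  (via E)
C: 12  (via E)
D: 16  (via C)
Shortest route: B–F–E–C–D = 16.

16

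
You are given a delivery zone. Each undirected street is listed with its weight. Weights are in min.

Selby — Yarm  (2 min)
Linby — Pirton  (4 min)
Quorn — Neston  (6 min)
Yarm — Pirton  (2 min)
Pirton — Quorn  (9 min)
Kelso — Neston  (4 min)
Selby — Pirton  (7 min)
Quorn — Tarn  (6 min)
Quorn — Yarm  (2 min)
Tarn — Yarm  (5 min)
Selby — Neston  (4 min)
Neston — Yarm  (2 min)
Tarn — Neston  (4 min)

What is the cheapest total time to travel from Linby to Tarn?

11 min

Candidate routes:
Linby–Pirton–Yarm–Quorn–Tarn: 4+2+2+6 = 14
Linby–Pirton–Yarm–Neston–Tarn: 4+2+2+4 = 12
Linby–Pirton–Yarm–Tarn: 4+2+5 = 11
Cheapest is Linby–Pirton–Yarm–Tarn at 11 min.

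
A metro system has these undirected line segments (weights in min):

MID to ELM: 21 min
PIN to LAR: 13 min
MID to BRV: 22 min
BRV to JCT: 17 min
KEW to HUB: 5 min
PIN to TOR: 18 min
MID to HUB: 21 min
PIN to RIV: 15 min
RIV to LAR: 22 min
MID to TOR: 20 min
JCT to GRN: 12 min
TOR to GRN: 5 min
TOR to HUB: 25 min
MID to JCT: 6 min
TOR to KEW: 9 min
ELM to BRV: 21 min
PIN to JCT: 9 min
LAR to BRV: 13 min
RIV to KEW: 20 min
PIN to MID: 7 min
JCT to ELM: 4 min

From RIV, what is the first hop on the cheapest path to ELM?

Enumerating some paths:
RIV–PIN–MID–JCT–ELM: 15+7+6+4 = 32
RIV–PIN–JCT–ELM: 15+9+4 = 28
Cheapest is RIV–PIN–JCT–ELM at 28 min.
So from RIV the first move is to PIN.

PIN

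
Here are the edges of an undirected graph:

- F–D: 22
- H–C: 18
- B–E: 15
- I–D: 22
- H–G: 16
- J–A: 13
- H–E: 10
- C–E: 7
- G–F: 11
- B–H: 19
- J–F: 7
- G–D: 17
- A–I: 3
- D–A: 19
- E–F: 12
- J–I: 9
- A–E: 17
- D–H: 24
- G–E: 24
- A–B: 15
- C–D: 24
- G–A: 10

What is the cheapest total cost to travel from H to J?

Shortest distances from H:
H: 0
E: 10  (via H)
G: 16  (via H)
C: 17  (via E)
B: 19  (via H)
F: 22  (via E)
D: 24  (via H)
A: 26  (via G)
I: 29  (via A)
J: 29  (via F)
Shortest route: H → E → F → J = 29.

29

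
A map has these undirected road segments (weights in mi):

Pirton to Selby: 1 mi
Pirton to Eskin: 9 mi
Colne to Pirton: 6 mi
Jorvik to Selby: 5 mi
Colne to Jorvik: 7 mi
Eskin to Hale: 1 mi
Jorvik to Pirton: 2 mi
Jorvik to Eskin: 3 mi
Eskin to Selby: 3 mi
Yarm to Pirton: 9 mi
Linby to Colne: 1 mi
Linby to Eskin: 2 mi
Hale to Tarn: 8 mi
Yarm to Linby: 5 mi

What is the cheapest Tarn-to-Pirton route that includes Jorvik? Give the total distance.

14 mi

Shortest Tarn→Jorvik: Tarn → Hale → Eskin → Jorvik = 12
Best Jorvik to Pirton: Jorvik → Pirton costing 2
Total via Jorvik: 12 + 2 = 14 mi.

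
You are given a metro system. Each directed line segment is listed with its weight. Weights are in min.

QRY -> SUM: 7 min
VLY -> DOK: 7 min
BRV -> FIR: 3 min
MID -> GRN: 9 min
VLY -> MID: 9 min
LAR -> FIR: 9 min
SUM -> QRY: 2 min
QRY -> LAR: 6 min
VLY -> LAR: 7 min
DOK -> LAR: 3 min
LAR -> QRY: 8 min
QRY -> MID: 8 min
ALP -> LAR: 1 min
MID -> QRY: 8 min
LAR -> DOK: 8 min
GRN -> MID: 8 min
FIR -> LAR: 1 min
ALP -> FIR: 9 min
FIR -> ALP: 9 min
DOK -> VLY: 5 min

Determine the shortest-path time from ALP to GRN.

Shortest distances from ALP:
ALP: 0
LAR: 1  (via ALP)
DOK: 9  (via LAR)
FIR: 9  (via ALP)
QRY: 9  (via LAR)
VLY: 14  (via DOK)
SUM: 16  (via QRY)
MID: 17  (via QRY)
GRN: 26  (via MID)
Shortest route: ALP–LAR–QRY–MID–GRN = 26 min.

26 min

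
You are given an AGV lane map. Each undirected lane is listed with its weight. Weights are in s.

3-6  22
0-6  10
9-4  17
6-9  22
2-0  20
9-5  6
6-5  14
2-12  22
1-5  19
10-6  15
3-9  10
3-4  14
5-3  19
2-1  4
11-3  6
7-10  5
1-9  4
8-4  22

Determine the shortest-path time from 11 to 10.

43 s

Compare a few routes:
11–3–6–10: 6+22+15 = 43
11–3–5–6–10: 6+19+14+15 = 54
11–3–9–5–6–10: 6+10+6+14+15 = 51
11–3–9–6–10: 6+10+22+15 = 53
The minimum is 43 s via 11–3–6–10.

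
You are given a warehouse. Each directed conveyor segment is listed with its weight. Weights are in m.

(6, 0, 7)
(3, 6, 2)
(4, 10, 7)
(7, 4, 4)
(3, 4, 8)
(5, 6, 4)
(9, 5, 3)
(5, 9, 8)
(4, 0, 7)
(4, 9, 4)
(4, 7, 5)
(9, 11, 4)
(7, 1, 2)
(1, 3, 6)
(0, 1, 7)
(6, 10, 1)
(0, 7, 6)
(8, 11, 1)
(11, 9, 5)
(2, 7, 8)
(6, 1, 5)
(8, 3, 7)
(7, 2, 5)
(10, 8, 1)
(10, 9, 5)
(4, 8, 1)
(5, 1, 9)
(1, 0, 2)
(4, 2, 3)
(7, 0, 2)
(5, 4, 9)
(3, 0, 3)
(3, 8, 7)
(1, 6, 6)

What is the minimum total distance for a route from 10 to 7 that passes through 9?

Best 10 to 9: 10 → 9 costing 5
Shortest 9→7: 9 → 5 → 4 → 7 = 17
Total via 9: 5 + 17 = 22 m.

22 m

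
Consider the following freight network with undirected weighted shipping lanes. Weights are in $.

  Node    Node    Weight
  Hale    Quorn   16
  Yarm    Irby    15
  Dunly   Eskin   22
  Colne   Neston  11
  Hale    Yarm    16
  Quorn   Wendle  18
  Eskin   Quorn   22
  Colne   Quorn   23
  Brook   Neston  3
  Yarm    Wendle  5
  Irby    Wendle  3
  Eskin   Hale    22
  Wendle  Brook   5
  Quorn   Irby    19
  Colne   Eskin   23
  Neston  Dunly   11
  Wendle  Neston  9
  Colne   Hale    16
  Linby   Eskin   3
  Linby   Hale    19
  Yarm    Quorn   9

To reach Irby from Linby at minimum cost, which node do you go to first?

Compare a few routes:
Linby - Hale - Yarm - Wendle - Irby: 19+16+5+3 = 43
Linby - Eskin - Quorn - Irby: 3+22+19 = 44
Linby - Eskin - Quorn - Yarm - Wendle - Irby: 3+22+9+5+3 = 42
Cheapest is Linby - Eskin - Quorn - Yarm - Wendle - Irby at $42.
So from Linby the first move is to Eskin.

Eskin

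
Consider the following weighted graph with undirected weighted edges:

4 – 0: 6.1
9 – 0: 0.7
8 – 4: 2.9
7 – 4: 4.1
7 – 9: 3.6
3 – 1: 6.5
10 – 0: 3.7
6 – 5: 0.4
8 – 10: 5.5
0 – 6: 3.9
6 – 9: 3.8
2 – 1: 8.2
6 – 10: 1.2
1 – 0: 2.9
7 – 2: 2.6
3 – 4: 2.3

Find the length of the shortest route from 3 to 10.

10.7

Running Dijkstra from 3:
3: 0
4: 2.3  (via 3)
8: 5.2  (via 4)
7: 6.4  (via 4)
1: 6.5  (via 3)
0: 8.4  (via 4)
2: 9  (via 7)
9: 9.1  (via 0)
10: 10.7  (via 8)
Shortest route: 3–4–8–10 = 10.7.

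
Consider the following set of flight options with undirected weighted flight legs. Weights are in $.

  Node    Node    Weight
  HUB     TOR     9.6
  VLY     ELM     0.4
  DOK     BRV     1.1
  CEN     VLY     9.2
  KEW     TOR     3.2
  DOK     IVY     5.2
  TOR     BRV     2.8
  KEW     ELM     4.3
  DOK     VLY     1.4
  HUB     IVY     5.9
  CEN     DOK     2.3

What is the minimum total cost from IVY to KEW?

Candidate routes:
IVY - DOK - BRV - TOR - KEW: 5.2+1.1+2.8+3.2 = 12.3
IVY - HUB - TOR - KEW: 5.9+9.6+3.2 = 18.7
IVY - DOK - VLY - ELM - KEW: 5.2+1.4+0.4+4.3 = 11.3
The minimum is $11.3 via IVY - DOK - VLY - ELM - KEW.

$11.3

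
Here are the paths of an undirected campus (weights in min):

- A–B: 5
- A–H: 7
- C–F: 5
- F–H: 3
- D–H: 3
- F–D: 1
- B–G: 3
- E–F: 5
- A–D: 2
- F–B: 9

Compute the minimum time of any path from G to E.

16 min

Settle nodes by increasing distance from G:
G: 0
B: 3  (via G)
A: 8  (via B)
D: 10  (via A)
F: 11  (via D)
H: 13  (via D)
C: 16  (via F)
E: 16  (via F)
Shortest route: G → B → A → D → F → E = 16 min.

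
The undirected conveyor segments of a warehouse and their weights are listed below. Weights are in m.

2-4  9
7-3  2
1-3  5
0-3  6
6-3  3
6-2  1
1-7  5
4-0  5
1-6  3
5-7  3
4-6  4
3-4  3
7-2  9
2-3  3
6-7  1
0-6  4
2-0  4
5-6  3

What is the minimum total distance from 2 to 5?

Enumerating some paths:
2–6–7–5: 1+1+3 = 5
2–6–5: 1+3 = 4
Cheapest is 2–6–5 at 4 m.

4 m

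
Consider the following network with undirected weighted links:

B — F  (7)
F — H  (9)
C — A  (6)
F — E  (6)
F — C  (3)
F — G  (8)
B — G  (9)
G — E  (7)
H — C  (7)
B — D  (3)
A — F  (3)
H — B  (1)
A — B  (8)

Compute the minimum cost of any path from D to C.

Candidate routes:
D - B - F - C: 3+7+3 = 13
D - B - H - C: 3+1+7 = 11
D - B - A - C: 3+8+6 = 17
D - B - H - F - C: 3+1+9+3 = 16
Cheapest is D - B - H - C at 11.

11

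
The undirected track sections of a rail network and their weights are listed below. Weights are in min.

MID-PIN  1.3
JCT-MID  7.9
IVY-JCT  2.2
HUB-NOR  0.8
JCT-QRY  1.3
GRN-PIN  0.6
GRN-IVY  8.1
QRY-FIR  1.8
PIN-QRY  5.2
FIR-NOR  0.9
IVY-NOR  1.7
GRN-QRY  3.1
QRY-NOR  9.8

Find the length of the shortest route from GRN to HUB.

6.6 min

Candidate routes:
GRN → QRY → FIR → NOR → HUB: 3.1+1.8+0.9+0.8 = 6.6
GRN → QRY → JCT → IVY → NOR → HUB: 3.1+1.3+2.2+1.7+0.8 = 9.1
GRN → PIN → QRY → FIR → NOR → HUB: 0.6+5.2+1.8+0.9+0.8 = 9.3
GRN → IVY → NOR → HUB: 8.1+1.7+0.8 = 10.6
Cheapest is GRN → QRY → FIR → NOR → HUB at 6.6 min.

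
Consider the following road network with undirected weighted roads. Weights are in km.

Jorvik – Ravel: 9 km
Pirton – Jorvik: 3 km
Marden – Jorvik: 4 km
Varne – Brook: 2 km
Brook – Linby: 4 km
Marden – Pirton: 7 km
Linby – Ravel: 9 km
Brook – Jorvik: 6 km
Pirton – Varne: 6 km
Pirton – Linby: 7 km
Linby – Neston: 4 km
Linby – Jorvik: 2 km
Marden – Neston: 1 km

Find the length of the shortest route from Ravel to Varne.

Candidate routes:
Ravel → Jorvik → Brook → Varne: 9+6+2 = 17
Ravel → Jorvik → Linby → Brook → Varne: 9+2+4+2 = 17
Ravel → Jorvik → Pirton → Varne: 9+3+6 = 18
Ravel → Linby → Brook → Varne: 9+4+2 = 15
The minimum is 15 km via Ravel → Linby → Brook → Varne.

15 km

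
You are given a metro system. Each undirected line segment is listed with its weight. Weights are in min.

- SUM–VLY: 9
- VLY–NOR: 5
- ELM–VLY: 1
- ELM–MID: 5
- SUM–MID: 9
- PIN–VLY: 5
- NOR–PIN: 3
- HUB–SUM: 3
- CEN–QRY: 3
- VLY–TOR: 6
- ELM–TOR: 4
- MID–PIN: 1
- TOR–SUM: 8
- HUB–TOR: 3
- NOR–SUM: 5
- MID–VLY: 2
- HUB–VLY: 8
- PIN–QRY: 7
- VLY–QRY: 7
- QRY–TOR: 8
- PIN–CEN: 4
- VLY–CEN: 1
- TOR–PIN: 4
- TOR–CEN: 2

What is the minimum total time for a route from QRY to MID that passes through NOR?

Best QRY to NOR: QRY → CEN → VLY → NOR costing 9
Shortest NOR→MID: NOR → PIN → MID = 4
Total via NOR: 9 + 4 = 13 min.

13 min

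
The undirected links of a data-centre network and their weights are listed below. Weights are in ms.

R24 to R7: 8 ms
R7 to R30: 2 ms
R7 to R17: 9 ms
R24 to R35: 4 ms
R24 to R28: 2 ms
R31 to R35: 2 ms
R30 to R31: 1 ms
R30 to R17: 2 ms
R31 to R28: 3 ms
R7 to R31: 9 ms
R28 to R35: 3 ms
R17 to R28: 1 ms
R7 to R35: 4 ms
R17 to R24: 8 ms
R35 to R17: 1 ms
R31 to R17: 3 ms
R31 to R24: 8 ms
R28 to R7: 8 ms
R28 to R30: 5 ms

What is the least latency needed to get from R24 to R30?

5 ms

Compare a few routes:
R24 - R28 - R17 - R30: 2+1+2 = 5
R24 - R28 - R17 - R35 - R31 - R30: 2+1+1+2+1 = 7
R24 - R28 - R31 - R30: 2+3+1 = 6
R24 - R28 - R30: 2+5 = 7
Cheapest is R24 - R28 - R17 - R30 at 5 ms.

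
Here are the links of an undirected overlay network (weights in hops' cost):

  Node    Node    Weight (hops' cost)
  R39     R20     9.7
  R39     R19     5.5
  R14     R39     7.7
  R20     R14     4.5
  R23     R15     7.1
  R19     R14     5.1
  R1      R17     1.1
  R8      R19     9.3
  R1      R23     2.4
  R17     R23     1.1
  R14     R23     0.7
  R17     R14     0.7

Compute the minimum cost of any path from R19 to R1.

Shortest distances from R19:
R19: 0
R14: 5.1  (via R19)
R39: 5.5  (via R19)
R17: 5.8  (via R14)
R23: 5.8  (via R14)
R1: 6.9  (via R17)
Shortest route: R19–R14–R17–R1 = 6.9 hops' cost.

6.9 hops' cost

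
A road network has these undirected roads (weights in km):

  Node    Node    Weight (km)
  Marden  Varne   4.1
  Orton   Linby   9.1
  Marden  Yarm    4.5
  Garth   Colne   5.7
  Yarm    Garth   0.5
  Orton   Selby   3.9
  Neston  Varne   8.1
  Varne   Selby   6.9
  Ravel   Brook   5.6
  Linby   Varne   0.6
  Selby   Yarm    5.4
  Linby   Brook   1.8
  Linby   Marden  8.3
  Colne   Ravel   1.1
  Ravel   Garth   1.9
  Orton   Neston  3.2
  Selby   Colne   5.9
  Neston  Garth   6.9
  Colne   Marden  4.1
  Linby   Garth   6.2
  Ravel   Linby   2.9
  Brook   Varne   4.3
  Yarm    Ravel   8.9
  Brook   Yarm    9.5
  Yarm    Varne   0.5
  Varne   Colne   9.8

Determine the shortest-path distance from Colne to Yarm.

Enumerating some paths:
Colne - Ravel - Linby - Varne - Yarm: 1.1+2.9+0.6+0.5 = 5.1
Colne - Garth - Yarm: 5.7+0.5 = 6.2
Colne - Ravel - Garth - Yarm: 1.1+1.9+0.5 = 3.5
Cheapest is Colne - Ravel - Garth - Yarm at 3.5 km.

3.5 km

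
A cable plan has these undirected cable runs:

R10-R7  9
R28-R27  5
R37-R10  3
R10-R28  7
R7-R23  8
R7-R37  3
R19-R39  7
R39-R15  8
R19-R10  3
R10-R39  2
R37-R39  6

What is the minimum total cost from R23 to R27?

26

Compare a few routes:
R23 - R7 - R10 - R28 - R27: 8+9+7+5 = 29
R23 - R7 - R37 - R10 - R28 - R27: 8+3+3+7+5 = 26
The minimum is 26 via R23 - R7 - R37 - R10 - R28 - R27.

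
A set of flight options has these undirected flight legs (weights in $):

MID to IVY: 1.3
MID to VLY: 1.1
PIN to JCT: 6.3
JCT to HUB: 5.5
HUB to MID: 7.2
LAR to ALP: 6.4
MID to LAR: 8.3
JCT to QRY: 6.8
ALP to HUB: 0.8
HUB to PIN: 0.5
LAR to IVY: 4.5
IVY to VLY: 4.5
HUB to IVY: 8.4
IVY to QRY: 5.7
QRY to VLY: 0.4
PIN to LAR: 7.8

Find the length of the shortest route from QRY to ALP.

$9.5

Enumerating some paths:
QRY → VLY → MID → IVY → HUB → ALP: 0.4+1.1+1.3+8.4+0.8 = 12
QRY → VLY → MID → HUB → ALP: 0.4+1.1+7.2+0.8 = 9.5
QRY → JCT → HUB → ALP: 6.8+5.5+0.8 = 13.1
The minimum is $9.5 via QRY → VLY → MID → HUB → ALP.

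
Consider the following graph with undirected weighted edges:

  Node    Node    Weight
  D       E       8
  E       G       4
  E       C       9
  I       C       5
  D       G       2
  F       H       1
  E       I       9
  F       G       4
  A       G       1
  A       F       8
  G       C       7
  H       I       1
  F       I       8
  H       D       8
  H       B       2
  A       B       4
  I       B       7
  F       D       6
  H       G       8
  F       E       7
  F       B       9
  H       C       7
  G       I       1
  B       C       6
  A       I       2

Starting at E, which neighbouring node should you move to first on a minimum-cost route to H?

Enumerating some paths:
E - G - I - H: 4+1+1 = 6
E - G - A - I - H: 4+1+2+1 = 8
Cheapest is E - G - I - H at 6.
So from E the first move is to G.

G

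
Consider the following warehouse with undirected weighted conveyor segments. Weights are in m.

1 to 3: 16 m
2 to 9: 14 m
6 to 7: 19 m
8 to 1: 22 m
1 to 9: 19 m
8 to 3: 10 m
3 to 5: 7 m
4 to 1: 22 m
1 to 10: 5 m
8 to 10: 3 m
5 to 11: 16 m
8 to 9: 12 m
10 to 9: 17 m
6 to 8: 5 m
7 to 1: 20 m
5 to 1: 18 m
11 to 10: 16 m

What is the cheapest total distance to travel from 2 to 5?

43 m

Shortest distances from 2:
2: 0
9: 14  (via 2)
8: 26  (via 9)
10: 29  (via 8)
6: 31  (via 8)
1: 33  (via 9)
3: 36  (via 8)
5: 43  (via 3)
Shortest route: 2–9–8–3–5 = 43 m.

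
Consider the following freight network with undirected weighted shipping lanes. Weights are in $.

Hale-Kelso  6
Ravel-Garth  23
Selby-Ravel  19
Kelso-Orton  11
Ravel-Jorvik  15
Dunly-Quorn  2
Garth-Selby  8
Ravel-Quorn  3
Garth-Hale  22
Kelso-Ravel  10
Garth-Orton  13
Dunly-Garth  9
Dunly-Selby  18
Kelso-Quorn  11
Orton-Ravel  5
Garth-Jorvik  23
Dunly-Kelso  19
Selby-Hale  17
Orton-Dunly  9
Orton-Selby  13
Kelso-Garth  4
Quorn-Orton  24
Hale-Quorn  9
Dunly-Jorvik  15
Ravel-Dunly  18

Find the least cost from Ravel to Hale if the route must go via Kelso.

Best Ravel to Kelso: Ravel → Kelso costing 10
Shortest Kelso→Hale: Kelso → Hale = 6
Total via Kelso: 10 + 6 = $16.

$16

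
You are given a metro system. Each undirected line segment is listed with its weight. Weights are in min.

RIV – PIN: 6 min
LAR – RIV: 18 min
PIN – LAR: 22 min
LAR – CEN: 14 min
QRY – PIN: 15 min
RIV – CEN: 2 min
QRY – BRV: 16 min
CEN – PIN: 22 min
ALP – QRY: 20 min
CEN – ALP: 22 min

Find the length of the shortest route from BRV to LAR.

Running Dijkstra from BRV:
BRV: 0
QRY: 16  (via BRV)
PIN: 31  (via QRY)
ALP: 36  (via QRY)
RIV: 37  (via PIN)
CEN: 39  (via RIV)
LAR: 53  (via PIN)
Shortest route: BRV → QRY → PIN → LAR = 53 min.

53 min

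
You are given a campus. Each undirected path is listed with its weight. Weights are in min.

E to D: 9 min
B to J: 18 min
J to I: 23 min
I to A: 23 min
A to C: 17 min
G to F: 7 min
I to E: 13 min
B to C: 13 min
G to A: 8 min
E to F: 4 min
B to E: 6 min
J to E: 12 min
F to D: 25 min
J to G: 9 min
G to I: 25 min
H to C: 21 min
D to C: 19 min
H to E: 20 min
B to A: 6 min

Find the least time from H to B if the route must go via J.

Best H to J: H → E → J costing 32
Best J to B: J → B costing 18
Total via J: 32 + 18 = 50 min.

50 min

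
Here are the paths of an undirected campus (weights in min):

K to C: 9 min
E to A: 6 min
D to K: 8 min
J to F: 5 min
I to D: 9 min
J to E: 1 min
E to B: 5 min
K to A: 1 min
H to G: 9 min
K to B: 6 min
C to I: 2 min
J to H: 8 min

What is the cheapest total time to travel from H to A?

15 min

Running Dijkstra from H:
H: 0
J: 8  (via H)
E: 9  (via J)
G: 9  (via H)
F: 13  (via J)
B: 14  (via E)
A: 15  (via E)
Shortest route: H → J → E → A = 15 min.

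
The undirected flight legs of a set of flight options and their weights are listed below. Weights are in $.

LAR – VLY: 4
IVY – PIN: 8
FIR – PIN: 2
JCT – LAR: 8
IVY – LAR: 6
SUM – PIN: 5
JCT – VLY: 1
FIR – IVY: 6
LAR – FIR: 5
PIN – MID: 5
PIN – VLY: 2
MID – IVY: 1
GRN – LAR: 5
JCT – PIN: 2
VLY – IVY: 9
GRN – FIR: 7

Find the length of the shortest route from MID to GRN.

$12

Candidate routes:
MID → PIN → FIR → GRN: 5+2+7 = 14
MID → IVY → FIR → GRN: 1+6+7 = 14
MID → IVY → LAR → GRN: 1+6+5 = 12
The minimum is $12 via MID → IVY → LAR → GRN.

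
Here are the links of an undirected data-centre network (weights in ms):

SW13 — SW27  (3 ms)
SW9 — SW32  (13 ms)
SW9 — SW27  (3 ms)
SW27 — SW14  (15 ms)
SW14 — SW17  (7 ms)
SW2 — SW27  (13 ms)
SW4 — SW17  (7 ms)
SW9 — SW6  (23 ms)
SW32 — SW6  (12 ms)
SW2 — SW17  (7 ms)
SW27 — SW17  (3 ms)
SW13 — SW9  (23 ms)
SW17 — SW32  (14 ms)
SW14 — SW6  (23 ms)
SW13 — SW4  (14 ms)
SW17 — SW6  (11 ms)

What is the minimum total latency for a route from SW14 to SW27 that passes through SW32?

37 ms

Best SW14 to SW32: SW14 → SW17 → SW32 costing 21
Best SW32 to SW27: SW32 → SW9 → SW27 costing 16
Total via SW32: 21 + 16 = 37 ms.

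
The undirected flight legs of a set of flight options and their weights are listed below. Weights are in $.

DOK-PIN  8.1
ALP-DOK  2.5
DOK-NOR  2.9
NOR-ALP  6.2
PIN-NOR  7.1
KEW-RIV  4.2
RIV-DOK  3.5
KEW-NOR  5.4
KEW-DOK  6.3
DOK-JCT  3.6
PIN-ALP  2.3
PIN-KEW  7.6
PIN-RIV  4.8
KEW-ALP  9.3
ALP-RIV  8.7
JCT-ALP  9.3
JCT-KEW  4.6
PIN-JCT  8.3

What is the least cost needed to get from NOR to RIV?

$6.4

Shortest distances from NOR:
NOR: 0
DOK: 2.9  (via NOR)
KEW: 5.4  (via NOR)
ALP: 5.4  (via DOK)
RIV: 6.4  (via DOK)
Shortest route: NOR → DOK → RIV = $6.4.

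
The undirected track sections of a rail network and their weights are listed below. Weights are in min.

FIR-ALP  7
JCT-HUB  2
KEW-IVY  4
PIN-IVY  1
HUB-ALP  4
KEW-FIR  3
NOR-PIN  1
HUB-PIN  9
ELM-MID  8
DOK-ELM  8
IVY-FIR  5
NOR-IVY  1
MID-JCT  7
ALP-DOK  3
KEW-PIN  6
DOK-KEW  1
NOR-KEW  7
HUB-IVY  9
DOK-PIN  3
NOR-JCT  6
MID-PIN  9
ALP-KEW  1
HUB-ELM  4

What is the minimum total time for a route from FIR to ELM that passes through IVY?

17 min

Best FIR to IVY: FIR–IVY costing 5
Best IVY to ELM: IVY–PIN–DOK–ELM costing 12
Total via IVY: 5 + 12 = 17 min.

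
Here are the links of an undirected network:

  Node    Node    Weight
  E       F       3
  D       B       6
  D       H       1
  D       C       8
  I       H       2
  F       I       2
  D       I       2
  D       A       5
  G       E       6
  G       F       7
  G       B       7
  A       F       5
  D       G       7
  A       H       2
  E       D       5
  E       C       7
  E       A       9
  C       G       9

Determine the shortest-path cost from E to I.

5

Candidate routes:
E - D - I: 5+2 = 7
E - F - I: 3+2 = 5
E - D - H - I: 5+1+2 = 8
The minimum is 5 via E - F - I.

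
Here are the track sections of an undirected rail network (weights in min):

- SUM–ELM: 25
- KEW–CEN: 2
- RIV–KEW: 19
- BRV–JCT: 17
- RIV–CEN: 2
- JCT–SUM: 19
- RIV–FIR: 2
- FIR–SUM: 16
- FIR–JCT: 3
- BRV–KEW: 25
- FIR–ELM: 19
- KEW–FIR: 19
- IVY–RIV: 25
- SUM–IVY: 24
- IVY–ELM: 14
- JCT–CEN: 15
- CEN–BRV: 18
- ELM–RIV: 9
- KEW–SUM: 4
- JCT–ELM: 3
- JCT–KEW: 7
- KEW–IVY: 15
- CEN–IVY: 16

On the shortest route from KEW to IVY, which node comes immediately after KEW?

Compare a few routes:
KEW–JCT–ELM–IVY: 7+3+14 = 24
KEW–IVY: 15 = 15
KEW–CEN–RIV–FIR–JCT–ELM–IVY: 2+2+2+3+3+14 = 26
KEW–CEN–IVY: 2+16 = 18
Cheapest is KEW–IVY at 15 min.
So from KEW the first move is to IVY.

IVY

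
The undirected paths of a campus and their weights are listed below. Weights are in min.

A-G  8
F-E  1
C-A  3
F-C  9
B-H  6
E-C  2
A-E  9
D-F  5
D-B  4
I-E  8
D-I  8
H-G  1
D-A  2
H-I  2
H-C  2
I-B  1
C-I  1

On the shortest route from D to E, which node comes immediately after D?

Compare a few routes:
D - B - I - C - E: 4+1+1+2 = 8
D - F - E: 5+1 = 6
D - A - C - E: 2+3+2 = 7
Cheapest is D - F - E at 6 min.
So from D the first move is to F.

F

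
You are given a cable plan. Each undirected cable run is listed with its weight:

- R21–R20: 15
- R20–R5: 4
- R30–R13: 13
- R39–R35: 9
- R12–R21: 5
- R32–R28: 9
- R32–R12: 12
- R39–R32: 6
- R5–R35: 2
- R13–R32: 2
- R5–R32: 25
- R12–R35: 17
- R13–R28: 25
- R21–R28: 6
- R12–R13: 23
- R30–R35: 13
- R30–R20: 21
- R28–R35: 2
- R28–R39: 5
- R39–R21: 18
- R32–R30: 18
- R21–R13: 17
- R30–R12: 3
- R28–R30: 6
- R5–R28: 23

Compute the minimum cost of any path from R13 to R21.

Enumerating some paths:
R13–R32–R39–R28–R21: 2+6+5+6 = 19
R13–R32–R12–R21: 2+12+5 = 19
R13–R21: 17 = 17
The minimum is 17 via R13–R21.

17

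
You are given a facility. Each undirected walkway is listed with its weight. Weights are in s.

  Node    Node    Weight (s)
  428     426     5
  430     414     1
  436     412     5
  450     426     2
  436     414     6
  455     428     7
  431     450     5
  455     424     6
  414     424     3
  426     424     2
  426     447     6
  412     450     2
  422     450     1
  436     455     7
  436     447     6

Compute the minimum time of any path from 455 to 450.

Shortest distances from 455:
455: 0
424: 6  (via 455)
436: 7  (via 455)
428: 7  (via 455)
426: 8  (via 424)
414: 9  (via 424)
430: 10  (via 414)
450: 10  (via 426)
Shortest route: 455–424–426–450 = 10 s.

10 s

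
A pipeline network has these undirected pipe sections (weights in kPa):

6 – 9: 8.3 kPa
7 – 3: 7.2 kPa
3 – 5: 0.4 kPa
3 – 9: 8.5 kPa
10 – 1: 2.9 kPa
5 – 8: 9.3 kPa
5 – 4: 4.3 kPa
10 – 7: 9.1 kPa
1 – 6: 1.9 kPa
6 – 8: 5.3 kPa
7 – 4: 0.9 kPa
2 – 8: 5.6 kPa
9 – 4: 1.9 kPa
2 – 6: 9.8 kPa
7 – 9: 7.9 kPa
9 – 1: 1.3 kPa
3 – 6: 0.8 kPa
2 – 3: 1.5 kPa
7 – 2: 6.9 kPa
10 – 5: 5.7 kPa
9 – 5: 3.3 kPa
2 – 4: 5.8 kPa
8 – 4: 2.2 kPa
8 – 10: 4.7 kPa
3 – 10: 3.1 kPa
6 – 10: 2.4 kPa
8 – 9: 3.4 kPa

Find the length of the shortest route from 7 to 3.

Shortest distances from 7:
7: 0
4: 0.9  (via 7)
9: 2.8  (via 4)
8: 3.1  (via 4)
1: 4.1  (via 9)
5: 5.2  (via 4)
3: 5.6  (via 5)
Shortest route: 7 → 4 → 5 → 3 = 5.6 kPa.

5.6 kPa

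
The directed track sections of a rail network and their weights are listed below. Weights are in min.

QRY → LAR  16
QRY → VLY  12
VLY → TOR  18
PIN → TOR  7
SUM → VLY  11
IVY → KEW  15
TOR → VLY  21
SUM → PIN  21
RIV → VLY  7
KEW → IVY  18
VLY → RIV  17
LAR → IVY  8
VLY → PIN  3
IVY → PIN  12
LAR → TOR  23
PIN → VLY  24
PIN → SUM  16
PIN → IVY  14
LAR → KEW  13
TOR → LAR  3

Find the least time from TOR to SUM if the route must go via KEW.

Best TOR to KEW: TOR → LAR → KEW costing 16
Best KEW to SUM: KEW → IVY → PIN → SUM costing 46
Total via KEW: 16 + 46 = 62 min.

62 min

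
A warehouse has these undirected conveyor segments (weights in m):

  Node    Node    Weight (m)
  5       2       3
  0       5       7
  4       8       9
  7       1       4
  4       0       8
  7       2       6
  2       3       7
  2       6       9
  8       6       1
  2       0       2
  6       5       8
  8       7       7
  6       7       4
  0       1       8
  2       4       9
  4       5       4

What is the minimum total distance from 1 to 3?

Enumerating some paths:
1 - 7 - 2 - 3: 4+6+7 = 17
1 - 7 - 6 - 2 - 3: 4+4+9+7 = 24
The minimum is 17 m via 1 - 7 - 2 - 3.

17 m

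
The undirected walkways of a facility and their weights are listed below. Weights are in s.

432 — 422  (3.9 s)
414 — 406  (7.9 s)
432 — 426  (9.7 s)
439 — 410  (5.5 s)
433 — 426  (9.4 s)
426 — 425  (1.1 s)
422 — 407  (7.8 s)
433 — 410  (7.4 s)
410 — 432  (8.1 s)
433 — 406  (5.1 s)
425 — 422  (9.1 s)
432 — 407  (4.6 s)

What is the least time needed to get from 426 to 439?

Compare a few routes:
426 - 432 - 410 - 439: 9.7+8.1+5.5 = 23.3
426 - 433 - 410 - 439: 9.4+7.4+5.5 = 22.3
426 - 425 - 422 - 432 - 410 - 439: 1.1+9.1+3.9+8.1+5.5 = 27.7
426 - 425 - 422 - 407 - 432 - 410 - 439: 1.1+9.1+7.8+4.6+8.1+5.5 = 36.2
Cheapest is 426 - 433 - 410 - 439 at 22.3 s.

22.3 s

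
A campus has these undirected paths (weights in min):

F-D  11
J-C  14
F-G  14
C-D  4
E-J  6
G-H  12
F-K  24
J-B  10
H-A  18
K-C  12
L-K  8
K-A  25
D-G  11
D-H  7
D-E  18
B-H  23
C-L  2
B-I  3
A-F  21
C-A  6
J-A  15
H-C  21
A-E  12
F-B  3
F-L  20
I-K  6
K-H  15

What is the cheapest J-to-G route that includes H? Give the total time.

Shortest J→H: J → C → D → H = 25
Shortest H→G: H → G = 12
Total via H: 25 + 12 = 37 min.

37 min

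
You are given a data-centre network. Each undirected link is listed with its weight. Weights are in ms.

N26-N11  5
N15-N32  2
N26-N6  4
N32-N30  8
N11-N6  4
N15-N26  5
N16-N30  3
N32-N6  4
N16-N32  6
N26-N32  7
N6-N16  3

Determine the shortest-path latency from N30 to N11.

10 ms

Candidate routes:
N30 - N16 - N6 - N11: 3+3+4 = 10
N30 - N16 - N6 - N26 - N11: 3+3+4+5 = 15
N30 - N32 - N6 - N11: 8+4+4 = 16
The minimum is 10 ms via N30 - N16 - N6 - N11.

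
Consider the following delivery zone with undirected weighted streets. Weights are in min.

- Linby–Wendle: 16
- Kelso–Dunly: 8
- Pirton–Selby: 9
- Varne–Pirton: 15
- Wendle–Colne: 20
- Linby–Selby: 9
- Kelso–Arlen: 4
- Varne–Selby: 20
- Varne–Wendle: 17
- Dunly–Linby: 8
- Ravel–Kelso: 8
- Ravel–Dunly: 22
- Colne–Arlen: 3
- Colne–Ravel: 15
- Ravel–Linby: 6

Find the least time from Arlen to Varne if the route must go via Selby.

Best Arlen to Selby: Arlen → Kelso → Ravel → Linby → Selby costing 27
Shortest Selby→Varne: Selby → Varne = 20
Total via Selby: 27 + 20 = 47 min.

47 min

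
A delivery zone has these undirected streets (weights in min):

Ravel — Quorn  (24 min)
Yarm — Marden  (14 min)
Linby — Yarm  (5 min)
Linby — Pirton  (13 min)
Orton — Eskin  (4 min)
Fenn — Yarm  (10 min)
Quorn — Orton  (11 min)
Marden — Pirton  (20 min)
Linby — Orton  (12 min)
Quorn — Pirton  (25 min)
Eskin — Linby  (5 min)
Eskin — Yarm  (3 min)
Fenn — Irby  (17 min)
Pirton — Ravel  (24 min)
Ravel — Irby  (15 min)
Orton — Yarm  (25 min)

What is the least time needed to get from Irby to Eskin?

Settle nodes by increasing distance from Irby:
Irby: 0
Ravel: 15  (via Irby)
Fenn: 17  (via Irby)
Yarm: 27  (via Fenn)
Eskin: 30  (via Yarm)
Shortest route: Irby–Fenn–Yarm–Eskin = 30 min.

30 min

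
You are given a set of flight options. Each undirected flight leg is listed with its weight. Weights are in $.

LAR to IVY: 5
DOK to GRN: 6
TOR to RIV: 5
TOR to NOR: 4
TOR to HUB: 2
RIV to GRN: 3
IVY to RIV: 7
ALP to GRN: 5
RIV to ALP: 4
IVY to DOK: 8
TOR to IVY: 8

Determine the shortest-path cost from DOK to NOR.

$18

Shortest distances from DOK:
DOK: 0
GRN: 6  (via DOK)
IVY: 8  (via DOK)
RIV: 9  (via GRN)
ALP: 11  (via GRN)
LAR: 13  (via IVY)
TOR: 14  (via RIV)
HUB: 16  (via TOR)
NOR: 18  (via TOR)
Shortest route: DOK → GRN → RIV → TOR → NOR = $18.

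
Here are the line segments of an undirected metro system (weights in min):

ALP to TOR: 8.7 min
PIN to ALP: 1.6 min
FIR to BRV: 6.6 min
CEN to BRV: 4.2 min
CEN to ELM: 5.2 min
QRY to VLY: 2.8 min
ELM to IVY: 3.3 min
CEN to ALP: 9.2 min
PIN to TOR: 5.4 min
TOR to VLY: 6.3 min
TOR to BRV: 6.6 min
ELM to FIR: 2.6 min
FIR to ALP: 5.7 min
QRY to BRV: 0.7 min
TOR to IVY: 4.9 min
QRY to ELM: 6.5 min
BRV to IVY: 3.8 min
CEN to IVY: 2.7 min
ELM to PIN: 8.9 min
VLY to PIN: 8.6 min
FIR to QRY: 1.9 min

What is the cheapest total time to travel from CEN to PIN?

Running Dijkstra from CEN:
CEN: 0
IVY: 2.7  (via CEN)
BRV: 4.2  (via CEN)
QRY: 4.9  (via BRV)
ELM: 5.2  (via CEN)
FIR: 6.8  (via QRY)
TOR: 7.6  (via IVY)
VLY: 7.7  (via QRY)
ALP: 9.2  (via CEN)
PIN: 10.8  (via ALP)
Shortest route: CEN → ALP → PIN = 10.8 min.

10.8 min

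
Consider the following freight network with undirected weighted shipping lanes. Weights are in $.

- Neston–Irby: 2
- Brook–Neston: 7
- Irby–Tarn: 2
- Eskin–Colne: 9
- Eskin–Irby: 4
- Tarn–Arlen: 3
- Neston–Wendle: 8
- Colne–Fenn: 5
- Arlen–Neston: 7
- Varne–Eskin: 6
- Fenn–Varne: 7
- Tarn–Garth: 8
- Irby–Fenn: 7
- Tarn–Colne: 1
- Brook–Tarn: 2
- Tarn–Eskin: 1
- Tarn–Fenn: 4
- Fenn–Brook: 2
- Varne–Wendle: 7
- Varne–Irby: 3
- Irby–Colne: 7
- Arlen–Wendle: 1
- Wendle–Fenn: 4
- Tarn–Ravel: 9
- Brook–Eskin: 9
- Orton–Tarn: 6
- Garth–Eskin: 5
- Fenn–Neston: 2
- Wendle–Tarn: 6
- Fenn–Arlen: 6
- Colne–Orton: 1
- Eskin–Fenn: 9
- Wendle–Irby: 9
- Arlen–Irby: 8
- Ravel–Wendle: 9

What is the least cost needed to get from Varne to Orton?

$7

Settle nodes by increasing distance from Varne:
Varne: 0
Irby: 3  (via Varne)
Neston: 5  (via Irby)
Tarn: 5  (via Irby)
Colne: 6  (via Tarn)
Eskin: 6  (via Varne)
Orton: 7  (via Colne)
Shortest route: Varne–Irby–Tarn–Colne–Orton = $7.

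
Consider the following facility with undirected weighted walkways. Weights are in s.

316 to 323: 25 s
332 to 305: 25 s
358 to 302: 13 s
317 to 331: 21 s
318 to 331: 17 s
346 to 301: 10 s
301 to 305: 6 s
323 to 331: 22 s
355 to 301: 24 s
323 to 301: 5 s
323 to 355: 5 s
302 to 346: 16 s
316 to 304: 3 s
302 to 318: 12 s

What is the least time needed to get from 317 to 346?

58 s

Compare a few routes:
317 → 331 → 318 → 302 → 346: 21+17+12+16 = 66
317 → 331 → 323 → 301 → 346: 21+22+5+10 = 58
The minimum is 58 s via 317 → 331 → 323 → 301 → 346.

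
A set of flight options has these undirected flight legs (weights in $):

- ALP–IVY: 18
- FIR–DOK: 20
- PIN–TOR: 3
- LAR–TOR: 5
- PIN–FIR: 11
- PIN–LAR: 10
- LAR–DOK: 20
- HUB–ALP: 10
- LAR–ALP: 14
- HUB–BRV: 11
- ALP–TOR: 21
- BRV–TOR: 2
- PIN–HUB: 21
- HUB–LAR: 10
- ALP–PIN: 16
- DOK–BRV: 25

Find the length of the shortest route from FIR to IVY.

$45

Running Dijkstra from FIR:
FIR: 0
PIN: 11  (via FIR)
TOR: 14  (via PIN)
BRV: 16  (via TOR)
LAR: 19  (via TOR)
DOK: 20  (via FIR)
ALP: 27  (via PIN)
HUB: 27  (via BRV)
IVY: 45  (via ALP)
Shortest route: FIR → PIN → ALP → IVY = $45.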